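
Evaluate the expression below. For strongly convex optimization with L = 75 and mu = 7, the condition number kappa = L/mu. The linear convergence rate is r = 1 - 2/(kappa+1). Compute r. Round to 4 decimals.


Step 1: Compute the condition number.
kappa = L/mu = 75/7 = 10.7143
Step 2: Compute the convergence rate.
r = 1 - 2/(kappa + 1) = 1 - 2*mu/(L + mu) = (L - mu)/(L + mu) = 68/82 = 0.8293


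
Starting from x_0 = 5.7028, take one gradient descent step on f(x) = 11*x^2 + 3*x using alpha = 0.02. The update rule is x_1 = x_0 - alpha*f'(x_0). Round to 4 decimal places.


We compute the gradient at x_0 and apply the update.
f'(x) = 22*x + 3
f'(5.7028) = 22*5.7028 + 3 = 128.4616
x_1 = 5.7028 - 0.02*128.4616 = 3.1336


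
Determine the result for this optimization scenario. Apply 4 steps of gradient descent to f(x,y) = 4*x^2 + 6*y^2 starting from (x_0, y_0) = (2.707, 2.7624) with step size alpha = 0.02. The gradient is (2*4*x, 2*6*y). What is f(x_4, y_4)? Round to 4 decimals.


Gradient descent on f(x,y) = 4*x^2 + 6*y^2.
Starting point: (2.707, 2.7624), alpha = 0.02
Step 1: grad_x = 2*4*2.707 = 21.656, grad_y = 2*6*2.7624 = 33.1488
  x_1 = 2.707 - 0.02*21.656 = 2.2739
  y_1 = 2.7624 - 0.02*33.1488 = 2.0994
Step 2: grad_x = 2*4*2.2739 = 18.191, grad_y = 2*6*2.0994 = 25.1931
  x_2 = 2.2739 - 0.02*18.191 = 1.9101
  y_2 = 2.0994 - 0.02*25.1931 = 1.5956
Step 3: grad_x = 2*4*1.9101 = 15.2805, grad_y = 2*6*1.5956 = 19.1467
  x_3 = 1.9101 - 0.02*15.2805 = 1.6044
  y_3 = 1.5956 - 0.02*19.1467 = 1.2126
Step 4: grad_x = 2*4*1.6044 = 12.8356, grad_y = 2*6*1.2126 = 14.5515
  x_4 = 1.6044 - 0.02*12.8356 = 1.3477
  y_4 = 1.2126 - 0.02*14.5515 = 0.9216
f(1.3477, 0.9216) = 4*1.3477^2 + 6*0.9216^2 = 12.3616


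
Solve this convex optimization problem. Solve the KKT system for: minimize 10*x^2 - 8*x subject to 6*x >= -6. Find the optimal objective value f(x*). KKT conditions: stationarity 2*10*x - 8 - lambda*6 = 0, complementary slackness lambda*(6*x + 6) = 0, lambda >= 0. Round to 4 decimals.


Step 1: Try lambda = 0 (constraint inactive).
Stationarity: 2*10*x - 8 = 0
x* = 8/(2*10) = 0.4
Check constraint: 6*0.4 = 2.4 >= -6 -- satisfied.
Step 2: Compute optimal value.
f(x*) = 10*0.4^2 - 8*0.4 = -1.6


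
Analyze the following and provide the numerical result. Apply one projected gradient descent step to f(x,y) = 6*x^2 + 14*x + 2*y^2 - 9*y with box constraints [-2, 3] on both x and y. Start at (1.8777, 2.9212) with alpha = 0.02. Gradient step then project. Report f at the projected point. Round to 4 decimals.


Step 1: Compute gradient at (1.8777, 2.9212).
grad_x = 2*6*1.8777 + 14 = 36.5324
grad_y = 2*2*2.9212 - 9 = 2.6848
Step 2: Gradient step.
x_raw = 1.8777 - 0.02*36.5324 = 1.1471
y_raw = 2.9212 - 0.02*2.6848 = 2.8675
Step 3: Project onto [-2, 3].
x_proj = clip(1.1471) = 1.1471
y_proj = clip(2.8675) = 2.8675
Step 4: Evaluate f.
f(1.1471, 2.8675) = 14.5907


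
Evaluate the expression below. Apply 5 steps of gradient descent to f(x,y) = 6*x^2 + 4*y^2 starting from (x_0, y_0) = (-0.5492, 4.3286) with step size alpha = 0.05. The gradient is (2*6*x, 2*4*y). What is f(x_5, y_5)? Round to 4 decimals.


Gradient descent on f(x,y) = 6*x^2 + 4*y^2.
Starting point: (-0.5492, 4.3286), alpha = 0.05
Step 1: grad_x = 2*6*-0.5492 = -6.5904, grad_y = 2*4*4.3286 = 34.6288
  x_1 = -0.5492 - 0.05*-6.5904 = -0.2197
  y_1 = 4.3286 - 0.05*34.6288 = 2.5972
Step 2: grad_x = 2*6*-0.2197 = -2.6362, grad_y = 2*4*2.5972 = 20.7773
  x_2 = -0.2197 - 0.05*-2.6362 = -0.0879
  y_2 = 2.5972 - 0.05*20.7773 = 1.5583
Step 3: grad_x = 2*6*-0.0879 = -1.0545, grad_y = 2*4*1.5583 = 12.4664
  x_3 = -0.0879 - 0.05*-1.0545 = -0.0351
  y_3 = 1.5583 - 0.05*12.4664 = 0.935
Step 4: grad_x = 2*6*-0.0351 = -0.4218, grad_y = 2*4*0.935 = 7.4798
  x_4 = -0.0351 - 0.05*-0.4218 = -0.0141
  y_4 = 0.935 - 0.05*7.4798 = 0.561
Step 5: grad_x = 2*6*-0.0141 = -0.1687, grad_y = 2*4*0.561 = 4.4879
  x_5 = -0.0141 - 0.05*-0.1687 = -0.0056
  y_5 = 0.561 - 0.05*4.4879 = 0.3366
f(-0.0056, 0.3366) = 6*(-0.0056)^2 + 4*0.3366^2 = 0.4534


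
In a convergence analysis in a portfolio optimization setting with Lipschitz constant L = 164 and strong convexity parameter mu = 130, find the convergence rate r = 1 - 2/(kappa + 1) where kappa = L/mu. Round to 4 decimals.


Step 1: Compute the condition number.
kappa = L/mu = 164/130 = 1.2615
Step 2: Compute the convergence rate.
r = 1 - 2/(kappa + 1) = 1 - 2*mu/(L + mu) = (L - mu)/(L + mu) = 34/294 = 0.1156


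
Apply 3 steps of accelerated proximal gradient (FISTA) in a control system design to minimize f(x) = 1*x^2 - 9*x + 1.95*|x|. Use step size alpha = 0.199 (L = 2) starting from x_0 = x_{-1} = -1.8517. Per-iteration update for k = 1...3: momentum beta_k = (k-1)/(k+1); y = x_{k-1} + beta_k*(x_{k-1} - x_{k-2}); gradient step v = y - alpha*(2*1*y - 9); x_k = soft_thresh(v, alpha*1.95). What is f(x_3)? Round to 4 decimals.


FISTA on f(x) = 1*x^2 - 9*x + 1.95*|x|
L = 2, alpha = 0.199
Iteration 1: beta = 0.0, y = -1.8517 + 0.0*(-1.8517 + 1.8517) = -1.8517
  grad(y) = -12.7034, v = y - alpha*grad = 0.6763
  prox(v) = soft_thresh(0.6763, 0.3881) = 0.2882
Iteration 2: beta = 0.3333, y = 0.2882 + 0.3333*(0.2882 + 1.8517) = 1.0015
  grad(y) = -6.9969, v = y - alpha*grad = 2.3939
  prox(v) = soft_thresh(2.3939, 0.3881) = 2.0059
Iteration 3: beta = 0.5, y = 2.0059 + 0.5*(2.0059 - 0.2882) = 2.8647
  grad(y) = -3.2706, v = y - alpha*grad = 3.5155
  prox(v) = soft_thresh(3.5155, 0.3881) = 3.1275
f(x_3) = 1*3.1275^2 - 9*3.1275 + 1.95*|3.1275| = -12.2676


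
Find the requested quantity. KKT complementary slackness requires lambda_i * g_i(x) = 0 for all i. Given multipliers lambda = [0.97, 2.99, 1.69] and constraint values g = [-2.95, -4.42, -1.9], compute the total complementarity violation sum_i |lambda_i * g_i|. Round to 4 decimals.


KKT complementary slackness check:
lambda_1 * g_1 = 0.97 * -2.95 = -2.8615
lambda_2 * g_2 = 2.99 * -4.42 = -13.2158
lambda_3 * g_3 = 1.69 * -1.9 = -3.211
Total violation = 2.8615 + 13.2158 + 3.211 = 19.2883


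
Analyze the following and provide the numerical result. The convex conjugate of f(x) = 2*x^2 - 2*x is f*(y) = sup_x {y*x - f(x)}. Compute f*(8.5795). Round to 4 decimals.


f*(y) = sup_x {y*x - a*x^2 - b*x} = sup_x {(y-b)*x - a*x^2}
FOC: (y - b) - 2a*x = 0 => x* = (y - b)/(2a)
x* = (8.5795 + 2)/(2*2) = 2.6449
f*(8.5795) = (y-b)^2/(4a) = (8.5795 + 2)^2/(4*2)
= 111.9258/8 = 13.9907


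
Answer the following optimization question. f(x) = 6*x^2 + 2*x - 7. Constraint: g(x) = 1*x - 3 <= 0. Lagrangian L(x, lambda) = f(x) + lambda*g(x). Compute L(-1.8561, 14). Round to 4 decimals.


Step 1: Evaluate f(x).
f(-1.8561) = 6*(-1.8561)^2 + 2*(-1.8561) - 7 = 9.9584
Step 2: Evaluate g(x).
g(-1.8561) = 1*-1.8561 - 3 = -4.8561
Step 3: Compute Lagrangian.
L = 9.9584 + 14*-4.8561 = -58.027


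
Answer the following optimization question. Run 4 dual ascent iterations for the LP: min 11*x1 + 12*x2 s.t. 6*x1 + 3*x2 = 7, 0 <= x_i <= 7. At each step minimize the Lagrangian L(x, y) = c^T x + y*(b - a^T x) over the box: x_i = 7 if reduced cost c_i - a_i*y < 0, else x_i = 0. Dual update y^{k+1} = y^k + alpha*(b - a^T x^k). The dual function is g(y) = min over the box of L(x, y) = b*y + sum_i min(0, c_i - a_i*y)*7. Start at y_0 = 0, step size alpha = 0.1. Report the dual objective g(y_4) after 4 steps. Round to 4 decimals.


Dual ascent for LP: min 11*x1 + 12*x2, 6*x1 + 3*x2 = 7, 0 <= x_i <= 7
Step 1: y^k = 0.0, reduced costs: (11.0, 12.0)
  x^k = (0.0, 0.0), subgradient = b - a^T x = 7.0
  y^{k+1} = 0.0 + 0.1*7.0 = 0.7
Step 2: y^k = 0.7, reduced costs: (6.8, 9.9)
  x^k = (0.0, 0.0), subgradient = b - a^T x = 7.0
  y^{k+1} = 0.7 + 0.1*7.0 = 1.4
Step 3: y^k = 1.4, reduced costs: (2.6, 7.8)
  x^k = (0.0, 0.0), subgradient = b - a^T x = 7.0
  y^{k+1} = 1.4 + 0.1*7.0 = 2.1
Step 4: y^k = 2.1, reduced costs: (-1.6, 5.7)
  x^k = (7.0, 0.0), subgradient = b - a^T x = -35.0
  y^{k+1} = 2.1 + 0.1*-35.0 = -1.4
Dual objective at y_4 = -1.4: reduced costs (19.4, 16.2), box minimizer x = (0.0, 0.0)
g(y_4) = b*y + (c1 - a1*y)*x1 + (c2 - a2*y)*x2 = 7*(-1.4) + 19.4*0.0 + 16.2*0.0 = -9.8 + 0.0 + 0.0 = -9.8


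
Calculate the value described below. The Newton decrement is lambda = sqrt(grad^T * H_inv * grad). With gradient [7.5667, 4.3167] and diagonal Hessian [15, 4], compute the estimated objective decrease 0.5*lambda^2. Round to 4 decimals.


Step 1: H is diagonal, so H^(-1) * g = [0.5044, 1.0792].
Step 2: g^T H^(-1) g = sum_i g_i^2 / H_ii
  = (7.5667)^2/15 + (4.3167)^2/4
  = 3.817 + 4.6585 = 8.4755
Step 3: Objective decrease = 0.5 * g^T H^(-1) g = 4.2377


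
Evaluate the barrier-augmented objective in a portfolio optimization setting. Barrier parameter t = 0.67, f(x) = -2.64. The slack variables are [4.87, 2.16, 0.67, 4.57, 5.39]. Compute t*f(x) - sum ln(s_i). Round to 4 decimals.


Step 1: Compute log-barrier.
ln values: [1.5831, 0.7701, -0.4005, 1.5195, 1.6845]
phi = -(1.5831 + 0.7701 - 0.4005 + 1.5195 + 1.6845) = -5.1568
Step 2: Compute augmented objective.
t*f(x) = 0.67*-2.64 = -1.7688
Total = -1.7688 - 5.1568 = -6.9256


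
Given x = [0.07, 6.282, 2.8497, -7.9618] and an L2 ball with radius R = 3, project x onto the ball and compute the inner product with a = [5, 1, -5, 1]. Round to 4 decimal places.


Step 1: Compute ||x|| (intermediates to 6 decimals).
||x|| = sqrt(0.07^2 + 6.282^2 + 2.8497^2 + (-7.9618)^2) = 10.53468
Step 2: Project.
Since ||x|| > R, scale = R/||x|| = 3/10.53468 = 0.284774, proj(x) = scale * x
proj(x) = [0.019934, 1.78895, 0.81152, -2.267314]
Step 3: Dot product.
a^T * proj(x) = 5*0.019934 + 1*1.78895 - 5*0.81152 + 1*(-2.267314) = -4.4363


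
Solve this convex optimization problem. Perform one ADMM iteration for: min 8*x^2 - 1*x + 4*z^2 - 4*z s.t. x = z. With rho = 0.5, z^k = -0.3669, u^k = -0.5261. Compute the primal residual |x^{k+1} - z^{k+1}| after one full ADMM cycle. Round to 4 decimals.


ADMM iteration with rho = 0.5, z^k = -0.3669, u^k = -0.5261
Step 1: x-update.
Minimize 8*x^2 - 1*x + (0.5/2)*(x + 0.3669 - 0.5261)^2
FOC: (2*8 + 0.5)*x = 1 + 0.5*(-0.3669 + 0.5261)
x^{k+1} = 0.0654
Step 2: z-update.
Minimize 4*z^2 - 4*z + (0.5/2)*(0.0654 - z - 0.5261)^2
FOC: (2*4 + 0.5)*z = 4 + 0.5*(0.0654 - 0.5261)
z^{k+1} = 0.4435
Step 3: u-update.
u^{k+1} = -0.5261 + 0.0654 - 0.4435 = -0.9042
Step 4: Primal residual = |0.0654 - 0.4435| = 0.3781


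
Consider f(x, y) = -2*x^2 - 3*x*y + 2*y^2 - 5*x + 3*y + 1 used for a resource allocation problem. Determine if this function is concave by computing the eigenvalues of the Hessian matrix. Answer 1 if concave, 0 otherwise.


The Hessian of f(x,y) = -2*x^2 - 3*x*y + 2*y^2 - 5*x + 3*y + 1 is:
H = [[-4, -3], [-3, 4]]
Trace = -4 + 4 = 0
Determinant = -4*4 - (-3)^2 = -25
Discriminant = (0)^2 - 4*-25 = 100.0
Eigenvalues: lambda_1 = -5.0, lambda_2 = 5.0
The function is not concave.

0


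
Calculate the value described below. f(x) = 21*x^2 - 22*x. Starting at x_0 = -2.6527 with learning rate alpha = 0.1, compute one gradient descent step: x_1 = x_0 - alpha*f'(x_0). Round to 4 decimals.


We compute the gradient at x_0 and apply the update.
f'(x) = 42*x - 22
f'(-2.6527) = 42*-2.6527 - 22 = -133.4134
x_1 = -2.6527 - 0.1*-133.4134 = 10.6886


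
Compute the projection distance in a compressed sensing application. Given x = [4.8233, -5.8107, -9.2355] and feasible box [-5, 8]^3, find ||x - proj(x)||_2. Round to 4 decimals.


Project each component onto [-5, 8].
clip(4.8233) = 4.8233, clip(-5.8107) = -5.0, clip(-9.2355) = -5.0
Projection = [4.8233, -5.0, -5.0]
Squared diffs: [0.0, 0.6572, 17.9395]
Distance = sqrt(18.5967) = 4.3124


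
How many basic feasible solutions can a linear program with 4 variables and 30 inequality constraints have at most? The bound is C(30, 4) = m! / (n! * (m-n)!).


Each vertex corresponds to some choice of n active constraints out of m, so the number of vertices is at most C(m, n) = m! / (n!(m-n)!).
m = 30, n = 4
Numerator: 30 * 29 * 28 * 27
Denominator: 4! = 24
C(30, 4) = 27405


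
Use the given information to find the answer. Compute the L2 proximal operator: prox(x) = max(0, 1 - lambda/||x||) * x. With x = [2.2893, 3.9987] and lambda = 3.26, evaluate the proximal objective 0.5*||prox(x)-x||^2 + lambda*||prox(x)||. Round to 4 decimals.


Step 1: Compute ||x||.
||x|| = 4.6077
Step 2: Compute scaling factor.
scale = max(0, 1 - 3.26/4.6077) = 0.2925
Step 3: prox(x) = [0.6696, 1.1695]
||prox(x)|| = 1.3477
Step 4: Proximal objective.
0.5*||prox-x||^2 = 5.3138
lambda*||prox|| = 4.3935
Total = 9.7072


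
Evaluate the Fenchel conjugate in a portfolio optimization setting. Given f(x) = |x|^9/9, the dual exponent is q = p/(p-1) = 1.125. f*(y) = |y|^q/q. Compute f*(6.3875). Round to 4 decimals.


The conjugate exponent q satisfies 1/p + 1/q = 1.
p = 9, so q = 9/(9 - 1) = 1.125
|y|^q = 6.3875^1.125 = 8.0537
f*(6.3875) = 8.0537 / 1.125 = 7.1589


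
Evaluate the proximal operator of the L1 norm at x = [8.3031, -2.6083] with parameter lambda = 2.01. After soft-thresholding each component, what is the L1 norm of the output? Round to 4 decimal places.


Soft-thresholding with lambda = 2.01:
prox(8.3031) = sign(8.3031)*max(|8.3031| - 2.01, 0) = 6.2931
prox(-2.6083) = sign(-2.6083)*max(|-2.6083| - 2.01, 0) = -0.5983
prox(x) = [6.2931, -0.5983]
||prox(x)||_1 = 6.2931 + 0.5983 = 6.8914


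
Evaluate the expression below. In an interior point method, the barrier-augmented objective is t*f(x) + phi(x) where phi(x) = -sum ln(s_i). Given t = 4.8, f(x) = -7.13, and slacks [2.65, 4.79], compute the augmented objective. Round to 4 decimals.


Step 1: Compute log-barrier.
ln values: [0.9746, 1.5665]
phi = -(0.9746 + 1.5665) = -2.5411
Step 2: Compute augmented objective.
t*f(x) = 4.8*-7.13 = -34.224
Total = -34.224 - 2.5411 = -36.7651


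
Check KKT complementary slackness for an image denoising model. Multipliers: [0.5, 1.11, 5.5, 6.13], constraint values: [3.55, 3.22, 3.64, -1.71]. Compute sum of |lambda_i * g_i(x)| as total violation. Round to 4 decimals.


KKT complementary slackness check:
lambda_1 * g_1 = 0.5 * 3.55 = 1.775
lambda_2 * g_2 = 1.11 * 3.22 = 3.5742
lambda_3 * g_3 = 5.5 * 3.64 = 20.02
lambda_4 * g_4 = 6.13 * -1.71 = -10.4823
Total violation = 1.775 + 3.5742 + 20.02 + 10.4823 = 35.8515


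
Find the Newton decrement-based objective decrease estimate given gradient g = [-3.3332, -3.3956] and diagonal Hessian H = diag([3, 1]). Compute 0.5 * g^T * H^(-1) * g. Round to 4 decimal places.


Step 1: H is diagonal, so H^(-1) * g = [-1.1111, -3.3956].
Step 2: g^T H^(-1) g = sum_i g_i^2 / H_ii
  = (-3.3332)^2/3 + (-3.3956)^2/1
  = 3.7034 + 11.5301 = 15.2335
Step 3: Objective decrease = 0.5 * g^T H^(-1) g = 7.6168


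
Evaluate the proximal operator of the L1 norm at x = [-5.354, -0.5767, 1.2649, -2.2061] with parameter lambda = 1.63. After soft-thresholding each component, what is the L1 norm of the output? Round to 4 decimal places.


Soft-thresholding with lambda = 1.63:
prox(-5.354) = sign(-5.354)*max(|-5.354| - 1.63, 0) = -3.724
prox(-0.5767) = sign(-0.5767)*max(|-0.5767| - 1.63, 0) = 0.0
prox(1.2649) = sign(1.2649)*max(|1.2649| - 1.63, 0) = 0.0
prox(-2.2061) = sign(-2.2061)*max(|-2.2061| - 1.63, 0) = -0.5761
prox(x) = [-3.724, 0.0, 0.0, -0.5761]
||prox(x)||_1 = 3.724 + 0.0 + 0.0 + 0.5761 = 4.3001


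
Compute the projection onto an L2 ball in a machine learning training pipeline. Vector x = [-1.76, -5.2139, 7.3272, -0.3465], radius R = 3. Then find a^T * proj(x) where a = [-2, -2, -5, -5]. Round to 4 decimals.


Step 1: Compute ||x|| (intermediates to 6 decimals).
||x|| = sqrt((-1.76)^2 + (-5.2139)^2 + 7.3272^2 + (-0.3465)^2) = 9.170075
Step 2: Project.
Since ||x|| > R, scale = R/||x|| = 3/9.170075 = 0.327151, proj(x) = scale * x
proj(x) = [-0.575786, -1.705733, 2.397101, -0.113358]
Step 3: Dot product.
a^T * proj(x) = -2*(-0.575786) - 2*(-1.705733) - 5*2.397101 - 5*(-0.113358) = -6.8557


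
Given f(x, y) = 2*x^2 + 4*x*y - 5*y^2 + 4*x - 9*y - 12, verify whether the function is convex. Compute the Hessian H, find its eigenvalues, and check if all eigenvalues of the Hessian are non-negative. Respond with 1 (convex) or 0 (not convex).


The Hessian of f(x,y) = 2*x^2 + 4*x*y - 5*y^2 + 4*x - 9*y - 12 is:
H = [[4, 4], [4, -10]]
Trace = 4 - 10 = -6
Determinant = 4*-10 - (4)^2 = -56
Discriminant = (-6)^2 - 4*-56 = 260.0
Eigenvalues: lambda_1 = -11.0623, lambda_2 = 5.0623
The function is not convex.

0


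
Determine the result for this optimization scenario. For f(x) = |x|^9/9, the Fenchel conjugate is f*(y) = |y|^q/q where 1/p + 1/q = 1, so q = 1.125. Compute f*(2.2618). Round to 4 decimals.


The conjugate exponent q satisfies 1/p + 1/q = 1.
p = 9, so q = 9/(9 - 1) = 1.125
|y|^q = 2.2618^1.125 = 2.5047
f*(2.2618) = 2.5047 / 1.125 = 2.2264


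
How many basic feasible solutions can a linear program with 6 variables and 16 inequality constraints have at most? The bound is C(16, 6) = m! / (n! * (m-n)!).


Each vertex corresponds to some choice of n active constraints out of m, so the number of vertices is at most C(m, n) = m! / (n!(m-n)!).
m = 16, n = 6
Numerator: 16 * 15 * 14 * 13 * 12 * 11
Denominator: 6! = 720
C(16, 6) = 8008


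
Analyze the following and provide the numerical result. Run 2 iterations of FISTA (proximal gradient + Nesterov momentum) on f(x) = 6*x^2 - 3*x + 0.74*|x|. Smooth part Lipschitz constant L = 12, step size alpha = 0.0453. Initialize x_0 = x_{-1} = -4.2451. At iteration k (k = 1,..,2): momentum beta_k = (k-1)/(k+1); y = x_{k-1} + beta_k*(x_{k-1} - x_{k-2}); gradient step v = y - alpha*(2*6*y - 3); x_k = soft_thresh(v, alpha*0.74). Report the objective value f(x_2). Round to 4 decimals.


FISTA on f(x) = 6*x^2 - 3*x + 0.74*|x|
L = 12, alpha = 0.0453
Iteration 1: beta = 0.0, y = -4.2451 + 0.0*(-4.2451 + 4.2451) = -4.2451
  grad(y) = -53.9412, v = y - alpha*grad = -1.8016
  prox(v) = soft_thresh(-1.8016, 0.0335) = -1.768
Iteration 2: beta = 0.3333, y = -1.768 + 0.3333*(-1.768 + 4.2451) = -0.9424
  grad(y) = -14.3083, v = y - alpha*grad = -0.2942
  prox(v) = soft_thresh(-0.2942, 0.0335) = -0.2607
f(x_2) = 6*(-0.2607)^2 - 3*(-0.2607) + 0.74*|-0.2607| = 1.3826


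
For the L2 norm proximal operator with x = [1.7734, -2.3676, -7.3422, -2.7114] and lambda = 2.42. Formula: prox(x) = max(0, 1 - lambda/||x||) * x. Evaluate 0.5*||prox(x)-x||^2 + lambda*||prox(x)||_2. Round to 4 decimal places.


Step 1: Compute ||x||.
||x|| = 8.3672
Step 2: Compute scaling factor.
scale = max(0, 1 - 2.42/8.3672) = 0.7108
Step 3: prox(x) = [1.2605, -1.6828, -5.2187, -1.9272]
||prox(x)|| = 5.9472
Step 4: Proximal objective.
0.5*||prox-x||^2 = 2.9282
lambda*||prox|| = 14.3922
Total = 17.3204


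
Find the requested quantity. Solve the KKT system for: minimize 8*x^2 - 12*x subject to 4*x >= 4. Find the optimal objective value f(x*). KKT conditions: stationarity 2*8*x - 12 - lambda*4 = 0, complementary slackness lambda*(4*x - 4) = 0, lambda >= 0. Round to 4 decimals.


Step 1: Try lambda = 0 (constraint inactive).
x_unc = 12/(2*8) = 0.75
Check: 4*0.75 = 3.0 < 4 -- violated!
Step 2: Constraint must be active: 4*x = 4
x* = 4/4 = 1.0
lambda = (2*8*1.0 - 12)/4 = 1.0
Step 3: Compute optimal value.
f(x*) = 8*1.0^2 - 12*1.0 = -4.0


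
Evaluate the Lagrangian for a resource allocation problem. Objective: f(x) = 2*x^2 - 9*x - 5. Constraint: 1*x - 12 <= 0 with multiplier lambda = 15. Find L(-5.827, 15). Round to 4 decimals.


Step 1: Evaluate f(x).
f(-5.827) = 2*(-5.827)^2 - 9*(-5.827) - 5 = 115.3509
Step 2: Evaluate g(x).
g(-5.827) = 1*-5.827 - 12 = -17.827
Step 3: Compute Lagrangian.
L = 115.3509 + 15*-17.827 = -152.0541


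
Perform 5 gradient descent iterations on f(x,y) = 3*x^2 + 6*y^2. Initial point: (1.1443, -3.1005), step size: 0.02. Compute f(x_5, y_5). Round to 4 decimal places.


Gradient descent on f(x,y) = 3*x^2 + 6*y^2.
Starting point: (1.1443, -3.1005), alpha = 0.02
Step 1: grad_x = 2*3*1.1443 = 6.8658, grad_y = 2*6*-3.1005 = -37.206
  x_1 = 1.1443 - 0.02*6.8658 = 1.007
  y_1 = -3.1005 - 0.02*-37.206 = -2.3564
Step 2: grad_x = 2*3*1.007 = 6.0419, grad_y = 2*6*-2.3564 = -28.2766
  x_2 = 1.007 - 0.02*6.0419 = 0.8861
  y_2 = -2.3564 - 0.02*-28.2766 = -1.7908
Step 3: grad_x = 2*3*0.8861 = 5.3169, grad_y = 2*6*-1.7908 = -21.4902
  x_3 = 0.8861 - 0.02*5.3169 = 0.7798
  y_3 = -1.7908 - 0.02*-21.4902 = -1.361
Step 4: grad_x = 2*3*0.7798 = 4.6789, grad_y = 2*6*-1.361 = -16.3325
  x_4 = 0.7798 - 0.02*4.6789 = 0.6862
  y_4 = -1.361 - 0.02*-16.3325 = -1.0344
Step 5: grad_x = 2*3*0.6862 = 4.1174, grad_y = 2*6*-1.0344 = -12.4127
  x_5 = 0.6862 - 0.02*4.1174 = 0.6039
  y_5 = -1.0344 - 0.02*-12.4127 = -0.7861
f(0.6039, -0.7861) = 3*0.6039^2 + 6*(-0.7861)^2 = 4.8021


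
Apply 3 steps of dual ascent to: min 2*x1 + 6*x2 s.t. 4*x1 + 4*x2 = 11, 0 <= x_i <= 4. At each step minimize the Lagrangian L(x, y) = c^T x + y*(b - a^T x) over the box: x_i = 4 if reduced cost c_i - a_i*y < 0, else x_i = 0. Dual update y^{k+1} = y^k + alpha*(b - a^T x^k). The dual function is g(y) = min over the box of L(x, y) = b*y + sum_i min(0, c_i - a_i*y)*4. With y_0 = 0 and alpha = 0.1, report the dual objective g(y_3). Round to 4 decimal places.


Dual ascent for LP: min 2*x1 + 6*x2, 4*x1 + 4*x2 = 11, 0 <= x_i <= 4
Step 1: y^k = 0.0, reduced costs: (2.0, 6.0)
  x^k = (0.0, 0.0), subgradient = b - a^T x = 11.0
  y^{k+1} = 0.0 + 0.1*11.0 = 1.1
Step 2: y^k = 1.1, reduced costs: (-2.4, 1.6)
  x^k = (4.0, 0.0), subgradient = b - a^T x = -5.0
  y^{k+1} = 1.1 + 0.1*-5.0 = 0.6
Step 3: y^k = 0.6, reduced costs: (-0.4, 3.6)
  x^k = (4.0, 0.0), subgradient = b - a^T x = -5.0
  y^{k+1} = 0.6 + 0.1*-5.0 = 0.1
Dual objective at y_3 = 0.1: reduced costs (1.6, 5.6), box minimizer x = (0.0, 0.0)
g(y_3) = b*y + (c1 - a1*y)*x1 + (c2 - a2*y)*x2 = 11*0.1 + 1.6*0.0 + 5.6*0.0 = 1.1 + 0.0 + 0.0 = 1.1


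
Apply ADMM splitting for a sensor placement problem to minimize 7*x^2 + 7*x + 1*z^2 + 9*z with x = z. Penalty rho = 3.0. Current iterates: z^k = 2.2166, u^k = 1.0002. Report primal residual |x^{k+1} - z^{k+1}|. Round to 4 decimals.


ADMM iteration with rho = 3.0, z^k = 2.2166, u^k = 1.0002
Step 1: x-update.
Minimize 7*x^2 + 7*x + (3.0/2)*(x - 2.2166 + 1.0002)^2
FOC: (2*7 + 3.0)*x = -7 + 3.0*(2.2166 - 1.0002)
x^{k+1} = -0.1971
Step 2: z-update.
Minimize 1*z^2 + 9*z + (3.0/2)*(-0.1971 - z + 1.0002)^2
FOC: (2*1 + 3.0)*z = -9 + 3.0*(-0.1971 + 1.0002)
z^{k+1} = -1.3181
Step 3: u-update.
u^{k+1} = 1.0002 - 0.1971 + 1.3181 = 2.1212
Step 4: Primal residual = |-0.1971 + 1.3181| = 1.121


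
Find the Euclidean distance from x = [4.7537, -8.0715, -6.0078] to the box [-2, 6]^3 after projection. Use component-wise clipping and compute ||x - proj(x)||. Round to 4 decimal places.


Project each component onto [-2, 6].
clip(4.7537) = 4.7537, clip(-8.0715) = -2.0, clip(-6.0078) = -2.0
Projection = [4.7537, -2.0, -2.0]
Squared diffs: [0.0, 36.8631, 16.0625]
Distance = sqrt(52.9256) = 7.275


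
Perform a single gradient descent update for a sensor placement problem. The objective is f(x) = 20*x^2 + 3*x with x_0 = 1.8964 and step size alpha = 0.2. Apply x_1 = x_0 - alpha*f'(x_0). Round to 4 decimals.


We compute the gradient at x_0 and apply the update.
f'(x) = 40*x + 3
f'(1.8964) = 40*1.8964 + 3 = 78.856
x_1 = 1.8964 - 0.2*78.856 = -13.8748


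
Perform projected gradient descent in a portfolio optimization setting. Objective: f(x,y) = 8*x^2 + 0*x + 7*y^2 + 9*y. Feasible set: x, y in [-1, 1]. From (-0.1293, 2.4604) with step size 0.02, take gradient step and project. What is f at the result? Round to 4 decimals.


Step 1: Compute gradient at (-0.1293, 2.4604).
grad_x = 2*8*-0.1293 + 0 = -2.0688
grad_y = 2*7*2.4604 + 9 = 43.4456
Step 2: Gradient step.
x_raw = -0.1293 - 0.02*-2.0688 = -0.0879
y_raw = 2.4604 - 0.02*43.4456 = 1.5915
Step 3: Project onto [-1, 1].
x_proj = clip(-0.0879) = -0.0879
y_proj = clip(1.5915) = 1.0
Step 4: Evaluate f.
f(-0.0879, 1.0) = 16.0618


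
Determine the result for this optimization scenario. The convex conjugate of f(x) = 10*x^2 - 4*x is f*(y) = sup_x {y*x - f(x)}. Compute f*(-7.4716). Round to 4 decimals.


f*(y) = sup_x {y*x - a*x^2 - b*x} = sup_x {(y-b)*x - a*x^2}
FOC: (y - b) - 2a*x = 0 => x* = (y - b)/(2a)
x* = (-7.4716 + 4)/(2*10) = -0.1736
f*(-7.4716) = (y-b)^2/(4a) = (-7.4716 + 4)^2/(4*10)
= 12.052/40 = 0.3013


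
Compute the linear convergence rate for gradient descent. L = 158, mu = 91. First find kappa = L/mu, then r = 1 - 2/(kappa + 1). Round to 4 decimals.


Step 1: Compute the condition number.
kappa = L/mu = 158/91 = 1.7363
Step 2: Compute the convergence rate.
r = 1 - 2/(kappa + 1) = 1 - 2*mu/(L + mu) = (L - mu)/(L + mu) = 67/249 = 0.2691


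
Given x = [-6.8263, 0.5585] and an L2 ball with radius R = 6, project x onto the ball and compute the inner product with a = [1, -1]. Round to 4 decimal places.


Step 1: Compute ||x|| (intermediates to 6 decimals).
||x|| = sqrt((-6.8263)^2 + 0.5585^2) = 6.849109
Step 2: Project.
Since ||x|| > R, scale = R/||x|| = 6/6.849109 = 0.876026, proj(x) = scale * x
proj(x) = [-5.980016, 0.489261]
Step 3: Dot product.
a^T * proj(x) = 1*(-5.980016) - 1*0.489261 = -6.4693


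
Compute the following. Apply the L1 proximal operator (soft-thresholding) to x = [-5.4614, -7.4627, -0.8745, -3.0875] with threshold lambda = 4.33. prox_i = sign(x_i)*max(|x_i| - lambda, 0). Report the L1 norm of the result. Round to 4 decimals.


Soft-thresholding with lambda = 4.33:
prox(-5.4614) = sign(-5.4614)*max(|-5.4614| - 4.33, 0) = -1.1314
prox(-7.4627) = sign(-7.4627)*max(|-7.4627| - 4.33, 0) = -3.1327
prox(-0.8745) = sign(-0.8745)*max(|-0.8745| - 4.33, 0) = 0.0
prox(-3.0875) = sign(-3.0875)*max(|-3.0875| - 4.33, 0) = 0.0
prox(x) = [-1.1314, -3.1327, 0.0, 0.0]
||prox(x)||_1 = 1.1314 + 3.1327 + 0.0 + 0.0 = 4.2641


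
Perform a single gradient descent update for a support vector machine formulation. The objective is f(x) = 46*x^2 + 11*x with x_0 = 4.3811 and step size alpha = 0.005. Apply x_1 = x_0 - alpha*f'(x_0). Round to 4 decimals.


We compute the gradient at x_0 and apply the update.
f'(x) = 92*x + 11
f'(4.3811) = 92*4.3811 + 11 = 414.0612
x_1 = 4.3811 - 0.005*414.0612 = 2.3108


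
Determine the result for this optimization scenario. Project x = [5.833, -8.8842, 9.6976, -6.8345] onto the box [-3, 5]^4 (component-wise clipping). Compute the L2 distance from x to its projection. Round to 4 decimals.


Project each component onto [-3, 5].
clip(5.833) = 5.0, clip(-8.8842) = -3.0, clip(9.6976) = 5.0, clip(-6.8345) = -3.0
Projection = [5.0, -3.0, 5.0, -3.0]
Squared diffs: [0.6939, 34.6238, 22.0674, 14.7034]
Distance = sqrt(72.0885) = 8.4905


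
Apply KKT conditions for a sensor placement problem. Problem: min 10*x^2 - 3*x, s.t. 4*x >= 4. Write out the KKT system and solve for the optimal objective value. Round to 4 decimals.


Step 1: Try lambda = 0 (constraint inactive).
x_unc = 3/(2*10) = 0.15
Check: 4*0.15 = 0.6 < 4 -- violated!
Step 2: Constraint must be active: 4*x = 4
x* = 4/4 = 1.0
lambda = (2*10*1.0 - 3)/4 = 4.25
Step 3: Compute optimal value.
f(x*) = 10*1.0^2 - 3*1.0 = 7.0


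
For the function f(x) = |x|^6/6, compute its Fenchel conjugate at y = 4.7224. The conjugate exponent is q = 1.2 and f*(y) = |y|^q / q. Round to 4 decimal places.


The conjugate exponent q satisfies 1/p + 1/q = 1.
p = 6, so q = 6/(6 - 1) = 1.2
|y|^q = 4.7224^1.2 = 6.4416
f*(4.7224) = 6.4416 / 1.2 = 5.368


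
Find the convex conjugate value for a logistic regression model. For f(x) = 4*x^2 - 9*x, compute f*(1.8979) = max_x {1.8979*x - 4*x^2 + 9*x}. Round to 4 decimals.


f*(y) = sup_x {y*x - a*x^2 - b*x} = sup_x {(y-b)*x - a*x^2}
FOC: (y - b) - 2a*x = 0 => x* = (y - b)/(2a)
x* = (1.8979 + 9)/(2*4) = 1.3622
f*(1.8979) = (y-b)^2/(4a) = (1.8979 + 9)^2/(4*4)
= 118.7642/16 = 7.4228


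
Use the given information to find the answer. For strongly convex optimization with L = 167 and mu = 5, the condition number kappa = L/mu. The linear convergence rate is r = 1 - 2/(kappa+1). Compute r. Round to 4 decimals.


Step 1: Compute the condition number.
kappa = L/mu = 167/5 = 33.4
Step 2: Compute the convergence rate.
r = 1 - 2/(kappa + 1) = 1 - 2*mu/(L + mu) = (L - mu)/(L + mu) = 162/172 = 0.9419


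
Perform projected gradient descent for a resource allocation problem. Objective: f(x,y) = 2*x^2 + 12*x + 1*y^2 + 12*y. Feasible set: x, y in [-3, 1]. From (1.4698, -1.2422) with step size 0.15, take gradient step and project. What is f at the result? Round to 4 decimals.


Step 1: Compute gradient at (1.4698, -1.2422).
grad_x = 2*2*1.4698 + 12 = 17.8792
grad_y = 2*1*-1.2422 + 12 = 9.5156
Step 2: Gradient step.
x_raw = 1.4698 - 0.15*17.8792 = -1.2121
y_raw = -1.2422 - 0.15*9.5156 = -2.6695
Step 3: Project onto [-3, 1].
x_proj = clip(-1.2121) = -1.2121
y_proj = clip(-2.6695) = -2.6695
Step 4: Evaluate f.
f(-1.2121, -2.6695) = -36.5147


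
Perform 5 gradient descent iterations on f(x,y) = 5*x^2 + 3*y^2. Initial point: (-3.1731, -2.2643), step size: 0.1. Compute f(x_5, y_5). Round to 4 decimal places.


Gradient descent on f(x,y) = 5*x^2 + 3*y^2.
Starting point: (-3.1731, -2.2643), alpha = 0.1
Step 1: grad_x = 2*5*-3.1731 = -31.731, grad_y = 2*3*-2.2643 = -13.5858
  x_1 = -3.1731 - 0.1*-31.731 = 0.0
  y_1 = -2.2643 - 0.1*-13.5858 = -0.9057
Step 2: grad_x = 2*5*0.0 = 0.0, grad_y = 2*3*-0.9057 = -5.4343
  x_2 = 0.0 - 0.1*0.0 = 0.0
  y_2 = -0.9057 - 0.1*-5.4343 = -0.3623
Step 3: grad_x = 2*5*0.0 = 0.0, grad_y = 2*3*-0.3623 = -2.1737
  x_3 = 0.0 - 0.1*0.0 = 0.0
  y_3 = -0.3623 - 0.1*-2.1737 = -0.1449
Step 4: grad_x = 2*5*0.0 = 0.0, grad_y = 2*3*-0.1449 = -0.8695
  x_4 = 0.0 - 0.1*0.0 = 0.0
  y_4 = -0.1449 - 0.1*-0.8695 = -0.058
Step 5: grad_x = 2*5*0.0 = 0.0, grad_y = 2*3*-0.058 = -0.3478
  x_5 = 0.0 - 0.1*0.0 = 0.0
  y_5 = -0.058 - 0.1*-0.3478 = -0.0232
f(0.0, -0.0232) = 5*0.0^2 + 3*(-0.0232)^2 = 0.0016


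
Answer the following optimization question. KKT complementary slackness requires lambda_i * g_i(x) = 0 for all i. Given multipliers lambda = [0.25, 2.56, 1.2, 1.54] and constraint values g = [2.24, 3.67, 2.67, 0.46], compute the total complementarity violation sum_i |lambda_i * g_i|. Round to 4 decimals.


KKT complementary slackness check:
lambda_1 * g_1 = 0.25 * 2.24 = 0.56
lambda_2 * g_2 = 2.56 * 3.67 = 9.3952
lambda_3 * g_3 = 1.2 * 2.67 = 3.204
lambda_4 * g_4 = 1.54 * 0.46 = 0.7084
Total violation = 0.56 + 9.3952 + 3.204 + 0.7084 = 13.8676


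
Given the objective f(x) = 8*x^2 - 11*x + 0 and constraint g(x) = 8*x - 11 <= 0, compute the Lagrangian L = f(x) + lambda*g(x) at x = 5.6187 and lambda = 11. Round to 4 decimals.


Step 1: Evaluate f(x).
f(5.6187) = 8*5.6187^2 - 11*5.6187 + 0 = 190.7526
Step 2: Evaluate g(x).
g(5.6187) = 8*5.6187 - 11 = 33.9496
Step 3: Compute Lagrangian.
L = 190.7526 + 11*33.9496 = 564.1982


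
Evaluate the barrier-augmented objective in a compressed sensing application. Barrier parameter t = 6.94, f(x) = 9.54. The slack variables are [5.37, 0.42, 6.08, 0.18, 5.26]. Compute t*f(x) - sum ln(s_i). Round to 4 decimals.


Step 1: Compute log-barrier.
ln values: [1.6808, -0.8675, 1.805, -1.7148, 1.6601]
phi = -(1.6808 - 0.8675 + 1.805 - 1.7148 + 1.6601) = -2.5637
Step 2: Compute augmented objective.
t*f(x) = 6.94*9.54 = 66.2076
Total = 66.2076 - 2.5637 = 63.6439


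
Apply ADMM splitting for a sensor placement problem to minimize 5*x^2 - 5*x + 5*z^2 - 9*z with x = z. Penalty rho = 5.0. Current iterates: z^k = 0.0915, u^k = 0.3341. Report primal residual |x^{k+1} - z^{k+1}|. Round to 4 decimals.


ADMM iteration with rho = 5.0, z^k = 0.0915, u^k = 0.3341
Step 1: x-update.
Minimize 5*x^2 - 5*x + (5.0/2)*(x - 0.0915 + 0.3341)^2
FOC: (2*5 + 5.0)*x = 5 + 5.0*(0.0915 - 0.3341)
x^{k+1} = 0.2525
Step 2: z-update.
Minimize 5*z^2 - 9*z + (5.0/2)*(0.2525 - z + 0.3341)^2
FOC: (2*5 + 5.0)*z = 9 + 5.0*(0.2525 + 0.3341)
z^{k+1} = 0.7955
Step 3: u-update.
u^{k+1} = 0.3341 + 0.2525 - 0.7955 = -0.209
Step 4: Primal residual = |0.2525 - 0.7955| = 0.5431


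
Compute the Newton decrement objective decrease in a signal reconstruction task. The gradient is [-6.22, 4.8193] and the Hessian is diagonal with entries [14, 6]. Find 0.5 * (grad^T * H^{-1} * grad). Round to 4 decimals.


Step 1: H is diagonal, so H^(-1) * g = [-0.4443, 0.8032].
Step 2: g^T H^(-1) g = sum_i g_i^2 / H_ii
  = (-6.22)^2/14 + (4.8193)^2/6
  = 2.7635 + 3.8709 = 6.6344
Step 3: Objective decrease = 0.5 * g^T H^(-1) g = 3.3172


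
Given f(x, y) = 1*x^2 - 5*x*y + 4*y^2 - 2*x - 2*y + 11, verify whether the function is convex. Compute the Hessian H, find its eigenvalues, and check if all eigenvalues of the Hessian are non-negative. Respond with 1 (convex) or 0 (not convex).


The Hessian of f(x,y) = 1*x^2 - 5*x*y + 4*y^2 - 2*x - 2*y + 11 is:
H = [[2, -5], [-5, 8]]
Trace = 2 + 8 = 10
Determinant = 2*8 - (-5)^2 = -9
Discriminant = (10)^2 - 4*-9 = 136.0
Eigenvalues: lambda_1 = -0.831, lambda_2 = 10.831
The function is not convex.

0


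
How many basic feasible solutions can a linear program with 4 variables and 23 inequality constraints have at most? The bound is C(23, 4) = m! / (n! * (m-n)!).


Each vertex corresponds to some choice of n active constraints out of m, so the number of vertices is at most C(m, n) = m! / (n!(m-n)!).
m = 23, n = 4
Numerator: 23 * 22 * 21 * 20
Denominator: 4! = 24
C(23, 4) = 8855


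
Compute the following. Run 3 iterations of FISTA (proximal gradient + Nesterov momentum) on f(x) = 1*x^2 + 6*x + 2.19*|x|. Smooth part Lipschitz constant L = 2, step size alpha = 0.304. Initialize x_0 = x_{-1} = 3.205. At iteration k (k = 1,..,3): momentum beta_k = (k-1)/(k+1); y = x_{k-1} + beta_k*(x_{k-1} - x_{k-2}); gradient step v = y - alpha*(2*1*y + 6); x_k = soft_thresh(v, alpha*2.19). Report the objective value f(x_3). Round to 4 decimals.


FISTA on f(x) = 1*x^2 + 6*x + 2.19*|x|
L = 2, alpha = 0.304
Iteration 1: beta = 0.0, y = 3.205 + 0.0*(3.205 - 3.205) = 3.205
  grad(y) = 12.41, v = y - alpha*grad = -0.5676
  prox(v) = soft_thresh(-0.5676, 0.6658) = 0.0
Iteration 2: beta = 0.3333, y = 0.0 + 0.3333*(0.0 - 3.205) = -1.0683
  grad(y) = 3.8633, v = y - alpha*grad = -2.2428
  prox(v) = soft_thresh(-2.2428, 0.6658) = -1.577
Iteration 3: beta = 0.5, y = -1.577 + 0.5*(-1.577 - 0.0) = -2.3655
  grad(y) = 1.2689, v = y - alpha*grad = -2.7513
  prox(v) = soft_thresh(-2.7513, 0.6658) = -2.0855
f(x_3) = 1*(-2.0855)^2 + 6*(-2.0855) + 2.19*|-2.0855| = -3.5964


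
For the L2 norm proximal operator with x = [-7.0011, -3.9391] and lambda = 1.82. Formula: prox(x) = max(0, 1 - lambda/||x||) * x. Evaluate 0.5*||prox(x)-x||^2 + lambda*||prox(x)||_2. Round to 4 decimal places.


Step 1: Compute ||x||.
||x|| = 8.0332
Step 2: Compute scaling factor.
scale = max(0, 1 - 1.82/8.0332) = 0.7734
Step 3: prox(x) = [-5.4149, -3.0467]
||prox(x)|| = 6.2132
Step 4: Proximal objective.
0.5*||prox-x||^2 = 1.6562
lambda*||prox|| = 11.308
Total = 12.9642


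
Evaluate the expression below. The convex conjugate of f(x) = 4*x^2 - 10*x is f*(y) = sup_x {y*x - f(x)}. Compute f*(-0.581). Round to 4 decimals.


f*(y) = sup_x {y*x - a*x^2 - b*x} = sup_x {(y-b)*x - a*x^2}
FOC: (y - b) - 2a*x = 0 => x* = (y - b)/(2a)
x* = (-0.581 + 10)/(2*4) = 1.1774
f*(-0.581) = (y-b)^2/(4a) = (-0.581 + 10)^2/(4*4)
= 88.7176/16 = 5.5448


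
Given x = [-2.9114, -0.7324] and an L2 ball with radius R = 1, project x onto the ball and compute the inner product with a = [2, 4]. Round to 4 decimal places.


Step 1: Compute ||x|| (intermediates to 6 decimals).
||x|| = sqrt((-2.9114)^2 + (-0.7324)^2) = 3.002109
Step 2: Project.
Since ||x|| > R, scale = R/||x|| = 1/3.002109 = 0.333099, proj(x) = scale * x
proj(x) = [-0.969784, -0.243962]
Step 3: Dot product.
a^T * proj(x) = 2*(-0.969784) + 4*(-0.243962) = -2.9154


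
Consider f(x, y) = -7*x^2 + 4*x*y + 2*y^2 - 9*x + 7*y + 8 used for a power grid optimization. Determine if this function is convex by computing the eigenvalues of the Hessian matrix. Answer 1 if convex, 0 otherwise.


The Hessian of f(x,y) = -7*x^2 + 4*x*y + 2*y^2 - 9*x + 7*y + 8 is:
H = [[-14, 4], [4, 4]]
Trace = -14 + 4 = -10
Determinant = -14*4 - (4)^2 = -72
Discriminant = (-10)^2 - 4*-72 = 388.0
Eigenvalues: lambda_1 = -14.8489, lambda_2 = 4.8489
The function is not convex.

0


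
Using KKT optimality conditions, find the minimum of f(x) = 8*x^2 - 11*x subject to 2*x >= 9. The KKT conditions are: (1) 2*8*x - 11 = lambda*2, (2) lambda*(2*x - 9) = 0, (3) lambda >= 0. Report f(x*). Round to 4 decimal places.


Step 1: Try lambda = 0 (constraint inactive).
x_unc = 11/(2*8) = 0.6875
Check: 2*0.6875 = 1.375 < 9 -- violated!
Step 2: Constraint must be active: 2*x = 9
x* = 9/2 = 4.5
lambda = (2*8*4.5 - 11)/2 = 30.5
Step 3: Compute optimal value.
f(x*) = 8*4.5^2 - 11*4.5 = 112.5


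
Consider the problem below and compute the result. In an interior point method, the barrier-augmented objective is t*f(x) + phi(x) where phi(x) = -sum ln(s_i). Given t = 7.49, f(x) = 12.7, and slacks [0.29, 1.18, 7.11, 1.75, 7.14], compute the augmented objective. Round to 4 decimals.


Step 1: Compute log-barrier.
ln values: [-1.2379, 0.1655, 1.9615, 0.5596, 1.9657]
phi = -(-1.2379 + 0.1655 + 1.9615 + 0.5596 + 1.9657) = -3.4145
Step 2: Compute augmented objective.
t*f(x) = 7.49*12.7 = 95.123
Total = 95.123 - 3.4145 = 91.7085


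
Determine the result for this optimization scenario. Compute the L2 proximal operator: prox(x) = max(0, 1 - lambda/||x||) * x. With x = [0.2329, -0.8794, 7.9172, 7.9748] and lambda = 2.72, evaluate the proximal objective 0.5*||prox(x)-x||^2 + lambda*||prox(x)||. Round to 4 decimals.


Step 1: Compute ||x||.
||x|| = 11.2742
Step 2: Compute scaling factor.
scale = max(0, 1 - 2.72/11.2742) = 0.7587
Step 3: prox(x) = [0.1767, -0.6672, 6.0071, 6.0508]
||prox(x)|| = 8.5542
Step 4: Proximal objective.
0.5*||prox-x||^2 = 3.6992
lambda*||prox|| = 23.2674
Total = 26.9666


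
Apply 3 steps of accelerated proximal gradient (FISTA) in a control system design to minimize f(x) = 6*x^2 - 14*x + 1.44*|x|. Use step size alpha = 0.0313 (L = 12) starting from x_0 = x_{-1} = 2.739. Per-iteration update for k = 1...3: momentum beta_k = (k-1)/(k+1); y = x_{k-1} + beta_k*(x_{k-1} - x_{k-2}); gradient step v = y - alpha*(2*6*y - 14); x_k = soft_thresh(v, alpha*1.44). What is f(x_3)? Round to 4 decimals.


FISTA on f(x) = 6*x^2 - 14*x + 1.44*|x|
L = 12, alpha = 0.0313
Iteration 1: beta = 0.0, y = 2.739 + 0.0*(2.739 - 2.739) = 2.739
  grad(y) = 18.868, v = y - alpha*grad = 2.1484
  prox(v) = soft_thresh(2.1484, 0.0451) = 2.1034
Iteration 2: beta = 0.3333, y = 2.1034 + 0.3333*(2.1034 - 2.739) = 1.8915
  grad(y) = 8.6978, v = y - alpha*grad = 1.6192
  prox(v) = soft_thresh(1.6192, 0.0451) = 1.5742
Iteration 3: beta = 0.5, y = 1.5742 + 0.5*(1.5742 - 2.1034) = 1.3096
  grad(y) = 1.7149, v = y - alpha*grad = 1.2559
  prox(v) = soft_thresh(1.2559, 0.0451) = 1.2108
f(x_3) = 6*1.2108^2 - 14*1.2108 + 1.44*|1.2108| = -6.4114


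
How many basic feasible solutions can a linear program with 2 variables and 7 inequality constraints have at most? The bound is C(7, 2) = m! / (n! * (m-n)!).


Each vertex corresponds to some choice of n active constraints out of m, so the number of vertices is at most C(m, n) = m! / (n!(m-n)!).
m = 7, n = 2
Numerator: 7 * 6
Denominator: 2! = 2
C(7, 2) = 21


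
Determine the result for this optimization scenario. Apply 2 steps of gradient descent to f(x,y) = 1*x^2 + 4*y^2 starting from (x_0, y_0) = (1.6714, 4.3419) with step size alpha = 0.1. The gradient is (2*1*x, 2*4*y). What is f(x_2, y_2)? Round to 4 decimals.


Gradient descent on f(x,y) = 1*x^2 + 4*y^2.
Starting point: (1.6714, 4.3419), alpha = 0.1
Step 1: grad_x = 2*1*1.6714 = 3.3428, grad_y = 2*4*4.3419 = 34.7352
  x_1 = 1.6714 - 0.1*3.3428 = 1.3371
  y_1 = 4.3419 - 0.1*34.7352 = 0.8684
Step 2: grad_x = 2*1*1.3371 = 2.6742, grad_y = 2*4*0.8684 = 6.947
  x_2 = 1.3371 - 0.1*2.6742 = 1.0697
  y_2 = 0.8684 - 0.1*6.947 = 0.1737
f(1.0697, 0.1737) = 1*1.0697^2 + 4*0.1737^2 = 1.2649


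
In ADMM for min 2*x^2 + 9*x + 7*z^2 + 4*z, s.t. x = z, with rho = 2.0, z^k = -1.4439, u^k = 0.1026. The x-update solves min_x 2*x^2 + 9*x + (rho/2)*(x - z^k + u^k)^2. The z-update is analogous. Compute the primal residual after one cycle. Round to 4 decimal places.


ADMM iteration with rho = 2.0, z^k = -1.4439, u^k = 0.1026
Step 1: x-update.
Minimize 2*x^2 + 9*x + (2.0/2)*(x + 1.4439 + 0.1026)^2
FOC: (2*2 + 2.0)*x = -9 + 2.0*(-1.4439 - 0.1026)
x^{k+1} = -2.0155
Step 2: z-update.
Minimize 7*z^2 + 4*z + (2.0/2)*(-2.0155 - z + 0.1026)^2
FOC: (2*7 + 2.0)*z = -4 + 2.0*(-2.0155 + 0.1026)
z^{k+1} = -0.4891
Step 3: u-update.
u^{k+1} = 0.1026 - 2.0155 + 0.4891 = -1.4238
Step 4: Primal residual = |-2.0155 + 0.4891| = 1.5264
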